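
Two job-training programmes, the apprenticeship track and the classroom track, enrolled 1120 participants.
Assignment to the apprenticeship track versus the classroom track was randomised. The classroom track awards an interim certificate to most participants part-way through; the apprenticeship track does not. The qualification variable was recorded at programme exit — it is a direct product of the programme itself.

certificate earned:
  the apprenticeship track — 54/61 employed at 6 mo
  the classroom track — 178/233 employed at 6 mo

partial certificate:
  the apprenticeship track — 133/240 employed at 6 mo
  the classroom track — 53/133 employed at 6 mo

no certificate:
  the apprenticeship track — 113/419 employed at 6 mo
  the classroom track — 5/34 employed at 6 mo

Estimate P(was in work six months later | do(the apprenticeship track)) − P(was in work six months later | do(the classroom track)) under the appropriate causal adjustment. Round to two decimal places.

-0.17

Qualification attained during the programme is recorded after the programme and is itself shifted by it — it sits on the causal path from programme to outcome. Conditioning on a mediator would strip out part of the effect we want; the pooled comparison gives the total causal effect.
The causal difference is the pooled difference: 0.417 − 0.590 = -0.173.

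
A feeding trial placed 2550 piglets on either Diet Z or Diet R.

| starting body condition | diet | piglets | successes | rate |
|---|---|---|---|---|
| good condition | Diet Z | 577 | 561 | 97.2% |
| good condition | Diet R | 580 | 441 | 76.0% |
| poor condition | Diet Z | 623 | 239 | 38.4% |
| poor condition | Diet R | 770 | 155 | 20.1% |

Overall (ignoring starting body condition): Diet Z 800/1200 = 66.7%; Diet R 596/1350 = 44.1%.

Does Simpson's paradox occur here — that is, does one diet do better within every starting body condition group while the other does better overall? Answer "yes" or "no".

Within each starting body condition level (good condition 97.2% vs 76.0%; poor condition 38.4% vs 20.1%), Diet Z has the higher rate every time. Pooled: 66.7% vs 44.1% — Diet Z has the higher rate overall. They agree.

no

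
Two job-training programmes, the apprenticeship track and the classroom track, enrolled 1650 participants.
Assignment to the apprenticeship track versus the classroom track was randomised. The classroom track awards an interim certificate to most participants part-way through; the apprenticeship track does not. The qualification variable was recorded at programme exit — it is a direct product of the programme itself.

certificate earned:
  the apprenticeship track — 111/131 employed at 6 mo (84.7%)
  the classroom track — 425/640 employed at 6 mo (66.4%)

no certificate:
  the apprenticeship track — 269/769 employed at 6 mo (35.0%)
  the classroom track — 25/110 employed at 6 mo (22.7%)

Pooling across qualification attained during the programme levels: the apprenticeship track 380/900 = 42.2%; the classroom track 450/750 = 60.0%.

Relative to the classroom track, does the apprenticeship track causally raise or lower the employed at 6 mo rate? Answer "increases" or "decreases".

the apprenticeship track is higher inside every qualification attained during the programme stratum but the classroom track is higher in aggregate. Whether to stratify depends on how qualification attained during the programme relates to the programme.
Qualification attained during the programme is recorded after the programme and is itself shifted by it — it sits on the causal path from programme to outcome. Conditioning on a mediator would strip out part of the effect we want; the pooled comparison gives the total causal effect.
Pooled: the apprenticeship track 42.2% vs the classroom track 60.0%; the classroom track is higher overall.

decreases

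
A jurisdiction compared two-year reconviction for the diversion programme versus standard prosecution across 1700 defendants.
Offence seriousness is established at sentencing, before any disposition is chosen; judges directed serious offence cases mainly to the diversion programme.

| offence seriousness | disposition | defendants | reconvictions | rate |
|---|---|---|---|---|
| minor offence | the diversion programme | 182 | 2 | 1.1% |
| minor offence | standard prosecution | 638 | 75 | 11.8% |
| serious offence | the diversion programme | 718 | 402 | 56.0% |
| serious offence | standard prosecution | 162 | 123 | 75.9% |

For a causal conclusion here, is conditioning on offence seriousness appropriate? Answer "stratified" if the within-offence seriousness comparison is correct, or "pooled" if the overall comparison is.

Since offence seriousness is a pre-existing factor (not a product of the disposition) and it affects the outcome on its own, it is a confounder. The stratified rates, not the pooled rate, identify the causal effect.
Within each level — minor offence: 1.1% vs 11.8%; serious offence: 56.0% vs 75.9% — the diversion programme is lower every time.

stratified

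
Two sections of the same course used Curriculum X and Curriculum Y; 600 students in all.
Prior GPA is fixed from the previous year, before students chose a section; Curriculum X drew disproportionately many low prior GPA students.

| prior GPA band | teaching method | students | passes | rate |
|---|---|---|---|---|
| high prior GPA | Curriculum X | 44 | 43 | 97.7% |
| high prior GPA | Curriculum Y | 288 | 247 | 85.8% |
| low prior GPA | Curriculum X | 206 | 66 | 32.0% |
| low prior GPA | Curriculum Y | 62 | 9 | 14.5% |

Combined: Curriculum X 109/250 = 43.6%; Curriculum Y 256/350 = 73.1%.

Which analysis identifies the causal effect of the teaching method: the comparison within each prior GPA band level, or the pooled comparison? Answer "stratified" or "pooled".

Prior GPA band is set before the teaching method has any effect — it is not caused by the teaching method — and it independently drives the outcome. That makes it a confounder, so the causal comparison is within prior GPA band levels.
Within each level — high prior GPA: 97.7% vs 85.8%; low prior GPA: 32.0% vs 14.5% — Curriculum X is higher every time.

stratified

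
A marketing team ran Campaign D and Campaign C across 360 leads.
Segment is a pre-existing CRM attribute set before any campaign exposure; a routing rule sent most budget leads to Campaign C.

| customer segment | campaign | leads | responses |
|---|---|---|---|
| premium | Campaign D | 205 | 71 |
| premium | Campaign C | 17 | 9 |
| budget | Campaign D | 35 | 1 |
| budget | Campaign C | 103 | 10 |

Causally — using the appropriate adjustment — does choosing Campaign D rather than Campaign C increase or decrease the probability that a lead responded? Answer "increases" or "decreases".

The stratified and pooled comparisons disagree (Campaign C wins within each customer segment; Campaign D wins overall), so the answer turns on the causal role of customer segment.
Customer segment satisfies the back-door criterion: it is not a descendant of the campaign, and it blocks the spurious path from campaign to outcome. Adjusting for it (i.e., using the within-customer segment rates) gives the causal effect.
Within each level — premium: 34.6% vs 52.9%; budget: 2.9% vs 9.7% — Campaign C is higher every time.

decreases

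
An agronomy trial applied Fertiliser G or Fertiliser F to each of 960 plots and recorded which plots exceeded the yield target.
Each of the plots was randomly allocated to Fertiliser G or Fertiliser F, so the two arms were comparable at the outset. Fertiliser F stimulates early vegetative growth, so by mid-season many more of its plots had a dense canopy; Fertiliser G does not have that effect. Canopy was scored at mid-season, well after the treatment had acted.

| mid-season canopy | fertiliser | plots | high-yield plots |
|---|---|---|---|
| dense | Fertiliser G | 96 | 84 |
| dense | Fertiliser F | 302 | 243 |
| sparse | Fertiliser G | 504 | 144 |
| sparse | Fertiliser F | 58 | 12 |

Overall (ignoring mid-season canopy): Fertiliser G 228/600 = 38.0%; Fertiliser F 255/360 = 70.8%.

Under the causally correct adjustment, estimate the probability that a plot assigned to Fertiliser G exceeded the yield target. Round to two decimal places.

0.38

The mid-season canopy-specific comparison favours Fertiliser G throughout, but the pooled figures favour Fertiliser F. The question is whether to condition on mid-season canopy.
Mid-season canopy here is a post-treatment variable shaped by the fertiliser; conditioning on it would introduce bias rather than remove it. The overall comparison is the causal one.
So P(outcome | do(Fertiliser G)) is just the pooled rate for Fertiliser G: 228/600 = 0.380.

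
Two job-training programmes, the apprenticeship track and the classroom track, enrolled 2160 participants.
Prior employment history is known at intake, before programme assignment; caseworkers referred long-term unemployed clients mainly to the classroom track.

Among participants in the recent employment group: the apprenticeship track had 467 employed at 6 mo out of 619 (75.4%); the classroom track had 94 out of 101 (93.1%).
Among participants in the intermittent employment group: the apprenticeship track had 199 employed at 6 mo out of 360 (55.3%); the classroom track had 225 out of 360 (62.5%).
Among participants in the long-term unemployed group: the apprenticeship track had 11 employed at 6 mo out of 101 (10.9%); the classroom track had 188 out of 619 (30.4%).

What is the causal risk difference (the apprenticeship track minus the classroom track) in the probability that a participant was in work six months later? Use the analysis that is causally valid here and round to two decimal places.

-0.15

Since prior employment history is a pre-existing factor (not a product of the programme) and it affects the outcome on its own, it is a confounder. The stratified rates, not the pooled rate, identify the causal effect.
Adjusting over the population distribution of prior employment history: 0.333·(0.754−0.931) + 0.333·(0.553−0.625) + 0.333·(0.109−0.304) = -0.148.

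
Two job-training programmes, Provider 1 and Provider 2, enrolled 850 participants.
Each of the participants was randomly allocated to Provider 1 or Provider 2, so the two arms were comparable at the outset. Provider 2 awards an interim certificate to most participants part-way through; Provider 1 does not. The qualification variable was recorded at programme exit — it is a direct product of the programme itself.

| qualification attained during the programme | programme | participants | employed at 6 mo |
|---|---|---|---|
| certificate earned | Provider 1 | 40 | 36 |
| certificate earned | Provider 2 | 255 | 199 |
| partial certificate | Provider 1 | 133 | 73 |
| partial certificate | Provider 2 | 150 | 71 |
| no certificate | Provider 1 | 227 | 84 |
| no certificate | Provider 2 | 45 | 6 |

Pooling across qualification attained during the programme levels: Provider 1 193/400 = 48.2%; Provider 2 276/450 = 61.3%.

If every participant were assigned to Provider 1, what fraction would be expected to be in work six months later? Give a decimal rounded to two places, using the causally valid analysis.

0.48

The qualification attained during the programme-specific comparison favours Provider 1 throughout, but the pooled figures favour Provider 2. The question is whether to condition on qualification attained during the programme.
Qualification attained during the programme lies on the pathway programme → qualification attained during the programme → outcome, so adjusting for it blocks the indirect effect. For the total causal effect of programme, use the unadjusted pooled rates.
So P(outcome | do(Provider 1)) is just the pooled rate for Provider 1: 193/400 = 0.482.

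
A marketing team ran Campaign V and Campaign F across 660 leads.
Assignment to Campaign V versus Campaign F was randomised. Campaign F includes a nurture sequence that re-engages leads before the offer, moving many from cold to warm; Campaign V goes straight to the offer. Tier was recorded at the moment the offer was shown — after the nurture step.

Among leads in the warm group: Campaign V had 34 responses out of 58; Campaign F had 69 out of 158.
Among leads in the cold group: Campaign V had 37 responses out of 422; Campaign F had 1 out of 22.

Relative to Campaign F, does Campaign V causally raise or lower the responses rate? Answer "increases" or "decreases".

decreases

Within every engagement tier level Campaign V has the higher rate, yet pooled Campaign F does — Simpson's reversal.
Because the campaign influences engagement tier, engagement tier is a post-treatment mediator, not a confounder. Stratifying on it would bias the estimate; the causal effect is the crude pooled difference.
Pooled: Campaign V 14.8% vs Campaign F 38.9%; Campaign F is higher overall.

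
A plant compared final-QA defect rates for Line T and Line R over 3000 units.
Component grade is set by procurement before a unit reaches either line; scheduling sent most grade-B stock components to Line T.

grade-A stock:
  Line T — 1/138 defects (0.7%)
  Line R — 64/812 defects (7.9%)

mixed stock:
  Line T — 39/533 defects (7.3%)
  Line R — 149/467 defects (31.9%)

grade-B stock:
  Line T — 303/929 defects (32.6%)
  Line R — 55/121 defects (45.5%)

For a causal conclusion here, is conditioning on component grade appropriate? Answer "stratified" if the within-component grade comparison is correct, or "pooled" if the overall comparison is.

stratified

The component grade-specific comparison favours Line T throughout, but the pooled figures favour Line R. The question is whether to condition on component grade.
Since component grade is a pre-existing factor (not a product of the line) and it affects the outcome on its own, it is a confounder. The stratified rates, not the pooled rate, identify the causal effect.
Within each level — grade-A stock: 0.7% vs 7.9%; mixed stock: 7.3% vs 31.9%; grade-B stock: 32.6% vs 45.5% — Line T is lower every time.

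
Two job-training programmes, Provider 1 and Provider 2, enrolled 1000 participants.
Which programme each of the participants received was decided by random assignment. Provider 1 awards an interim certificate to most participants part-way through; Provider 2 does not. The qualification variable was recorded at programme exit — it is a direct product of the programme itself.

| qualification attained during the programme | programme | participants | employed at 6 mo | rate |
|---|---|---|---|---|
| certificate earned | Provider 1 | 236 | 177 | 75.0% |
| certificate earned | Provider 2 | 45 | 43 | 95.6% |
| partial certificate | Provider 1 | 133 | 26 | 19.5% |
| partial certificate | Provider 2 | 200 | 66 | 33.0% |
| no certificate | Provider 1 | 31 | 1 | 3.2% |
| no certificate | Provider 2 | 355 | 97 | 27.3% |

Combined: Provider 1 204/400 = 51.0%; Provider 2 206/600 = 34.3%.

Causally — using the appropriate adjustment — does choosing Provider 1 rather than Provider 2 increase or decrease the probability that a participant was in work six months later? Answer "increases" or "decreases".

Because the programme influences qualification attained during the programme, qualification attained during the programme is a post-treatment mediator, not a confounder. Stratifying on it would bias the estimate; the causal effect is the crude pooled difference.
Pooled: Provider 1 51.0% vs Provider 2 34.3%; Provider 1 is higher overall.

increases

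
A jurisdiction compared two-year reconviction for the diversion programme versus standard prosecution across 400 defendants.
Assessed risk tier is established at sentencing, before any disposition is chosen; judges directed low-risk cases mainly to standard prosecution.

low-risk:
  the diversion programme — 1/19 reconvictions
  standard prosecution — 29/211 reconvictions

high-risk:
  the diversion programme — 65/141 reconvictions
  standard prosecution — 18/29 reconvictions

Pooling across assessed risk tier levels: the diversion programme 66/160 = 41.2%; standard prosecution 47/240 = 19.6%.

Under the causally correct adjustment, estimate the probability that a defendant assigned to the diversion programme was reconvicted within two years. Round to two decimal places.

Within every assessed risk tier level the diversion programme has the lower rate, yet pooled standard prosecution does — Simpson's reversal.
The imbalance in assessed risk tier arose from how defendants were allocated, not from anything the disposition did; and assessed risk tier independently affects the outcome. The pooled gap is confounded — condition on assessed risk tier.
Standardising the diversion programme to the population assessed risk tier mix: 0.575·1/19 + 0.425·65/141 = 0.226.

0.23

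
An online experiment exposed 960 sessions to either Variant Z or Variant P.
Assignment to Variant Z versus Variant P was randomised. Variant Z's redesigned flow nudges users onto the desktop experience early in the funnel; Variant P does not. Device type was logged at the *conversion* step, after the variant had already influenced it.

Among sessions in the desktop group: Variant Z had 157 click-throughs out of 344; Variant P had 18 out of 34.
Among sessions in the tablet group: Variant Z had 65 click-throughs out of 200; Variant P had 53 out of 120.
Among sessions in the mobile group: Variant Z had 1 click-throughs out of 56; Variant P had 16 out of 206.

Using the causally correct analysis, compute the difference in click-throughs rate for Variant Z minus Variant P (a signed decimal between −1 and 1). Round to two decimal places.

The distribution of device type is itself part of what the variant does — it is an intermediate outcome. Holding it fixed would remove that part of the effect; the total effect is the pooled difference.
The causal difference is the pooled difference: 0.372 − 0.242 = +0.130.

+0.13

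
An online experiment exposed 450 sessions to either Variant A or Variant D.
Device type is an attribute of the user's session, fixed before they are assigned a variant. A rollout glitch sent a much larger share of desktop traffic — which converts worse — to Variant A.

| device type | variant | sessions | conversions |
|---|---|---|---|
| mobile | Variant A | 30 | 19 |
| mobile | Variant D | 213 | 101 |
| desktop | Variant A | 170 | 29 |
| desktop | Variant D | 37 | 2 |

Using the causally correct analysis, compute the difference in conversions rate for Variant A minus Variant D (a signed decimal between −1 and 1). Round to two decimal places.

+0.14

Within every device type level Variant A has the higher rate, yet pooled Variant D does — Simpson's reversal.
Nothing the variant does changes device type; the imbalance is an allocation artefact. With device type also predicting the outcome, the pooled figure is confounded, and the within-stratum comparison is the causal one.
Adjusting over the population distribution of device type: 0.540·(0.633−0.474) + 0.460·(0.171−0.054) = +0.140.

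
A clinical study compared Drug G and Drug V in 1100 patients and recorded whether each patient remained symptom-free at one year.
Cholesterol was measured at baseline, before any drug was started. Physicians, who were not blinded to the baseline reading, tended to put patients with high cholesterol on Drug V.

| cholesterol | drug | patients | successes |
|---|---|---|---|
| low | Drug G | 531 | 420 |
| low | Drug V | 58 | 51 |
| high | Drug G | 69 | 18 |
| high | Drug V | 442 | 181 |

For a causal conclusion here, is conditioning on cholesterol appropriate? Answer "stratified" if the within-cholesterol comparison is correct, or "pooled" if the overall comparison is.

stratified

Within every cholesterol level Drug V has the higher rate, yet pooled Drug G does — Simpson's reversal.
Cholesterol is set before the drug has any effect — it is not caused by the drug — and it independently drives the outcome. That makes it a confounder, so the causal comparison is within cholesterol levels.
Within each level — low: 79.1% vs 87.9%; high: 26.1% vs 41.0% — Drug V is higher every time.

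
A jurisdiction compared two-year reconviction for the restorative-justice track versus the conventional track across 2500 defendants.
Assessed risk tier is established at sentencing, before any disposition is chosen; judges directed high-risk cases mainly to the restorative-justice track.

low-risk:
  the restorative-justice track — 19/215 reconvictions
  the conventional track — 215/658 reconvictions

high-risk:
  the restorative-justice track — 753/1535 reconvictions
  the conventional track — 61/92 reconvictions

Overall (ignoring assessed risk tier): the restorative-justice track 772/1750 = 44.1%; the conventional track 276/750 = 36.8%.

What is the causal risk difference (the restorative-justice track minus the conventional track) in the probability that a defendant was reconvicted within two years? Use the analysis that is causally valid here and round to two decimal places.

Assessed risk tier differs across dispositions for reasons unrelated to any effect of the disposition itself, and it separately predicts the outcome — a classic confounder. We must compare within assessed risk tier levels.
Adjusting over the population distribution of assessed risk tier: 0.349·(0.088−0.327) + 0.651·(0.491−0.663) = -0.195.

-0.20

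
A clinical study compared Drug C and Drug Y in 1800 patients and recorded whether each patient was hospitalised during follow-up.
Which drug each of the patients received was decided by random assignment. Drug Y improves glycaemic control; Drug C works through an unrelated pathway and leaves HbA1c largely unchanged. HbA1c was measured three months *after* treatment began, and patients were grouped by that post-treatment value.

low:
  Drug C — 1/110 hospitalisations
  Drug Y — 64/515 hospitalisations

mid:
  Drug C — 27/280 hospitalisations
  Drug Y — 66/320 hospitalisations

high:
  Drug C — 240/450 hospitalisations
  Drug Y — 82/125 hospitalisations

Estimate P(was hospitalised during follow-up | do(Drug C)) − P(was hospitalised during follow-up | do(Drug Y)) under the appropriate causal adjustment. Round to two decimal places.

+0.10

The stratified and pooled comparisons disagree (Drug C wins within each HbA1c; Drug Y wins overall), so the answer turns on the causal role of HbA1c.
HbA1c here is a post-treatment variable shaped by the drug; conditioning on it would introduce bias rather than remove it. The overall comparison is the causal one.
The causal difference is the pooled difference: 0.319 − 0.221 = +0.098.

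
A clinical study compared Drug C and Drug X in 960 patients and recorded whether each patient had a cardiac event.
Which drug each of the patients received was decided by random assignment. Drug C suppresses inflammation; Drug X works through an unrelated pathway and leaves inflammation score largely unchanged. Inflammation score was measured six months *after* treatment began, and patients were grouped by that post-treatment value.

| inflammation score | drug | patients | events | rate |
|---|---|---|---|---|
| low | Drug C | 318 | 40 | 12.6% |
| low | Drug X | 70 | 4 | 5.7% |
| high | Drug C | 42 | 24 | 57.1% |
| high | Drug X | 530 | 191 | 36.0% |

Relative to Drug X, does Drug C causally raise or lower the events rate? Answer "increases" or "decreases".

Inflammation score is recorded after the drug and is itself shifted by it — it sits on the causal path from drug to outcome. Conditioning on a mediator would strip out part of the effect we want; the pooled comparison gives the total causal effect.
Pooled: Drug C 17.8% vs Drug X 32.5%; Drug C is lower overall.

decreases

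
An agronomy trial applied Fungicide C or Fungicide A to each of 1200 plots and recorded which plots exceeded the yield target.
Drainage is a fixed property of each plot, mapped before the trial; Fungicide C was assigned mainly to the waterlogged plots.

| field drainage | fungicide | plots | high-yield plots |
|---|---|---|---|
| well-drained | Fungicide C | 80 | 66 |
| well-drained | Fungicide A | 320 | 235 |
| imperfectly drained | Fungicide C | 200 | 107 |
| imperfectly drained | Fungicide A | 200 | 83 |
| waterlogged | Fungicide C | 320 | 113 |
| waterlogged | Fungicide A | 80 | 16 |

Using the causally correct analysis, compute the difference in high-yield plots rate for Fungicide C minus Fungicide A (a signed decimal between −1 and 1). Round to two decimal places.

+0.12

The imbalance in field drainage arose from how plots were allocated, not from anything the fungicide did; and field drainage independently affects the outcome. The pooled gap is confounded — condition on field drainage.
Adjusting over the population distribution of field drainage: 0.333·(0.825−0.734) + 0.333·(0.535−0.415) + 0.333·(0.353−0.200) = +0.121.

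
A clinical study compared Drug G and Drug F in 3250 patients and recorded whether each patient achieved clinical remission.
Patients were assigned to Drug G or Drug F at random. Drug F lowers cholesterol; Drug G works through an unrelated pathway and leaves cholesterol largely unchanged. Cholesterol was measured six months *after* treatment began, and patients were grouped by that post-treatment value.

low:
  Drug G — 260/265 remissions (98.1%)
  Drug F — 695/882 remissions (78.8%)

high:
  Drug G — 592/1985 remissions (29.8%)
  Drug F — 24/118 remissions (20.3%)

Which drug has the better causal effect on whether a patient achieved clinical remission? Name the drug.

Drug F

The distribution of cholesterol is itself part of what the drug does — it is an intermediate outcome. Holding it fixed would remove that part of the effect; the total effect is the pooled difference.
Pooled: Drug G 37.9% vs Drug F 71.9%; Drug F is higher overall.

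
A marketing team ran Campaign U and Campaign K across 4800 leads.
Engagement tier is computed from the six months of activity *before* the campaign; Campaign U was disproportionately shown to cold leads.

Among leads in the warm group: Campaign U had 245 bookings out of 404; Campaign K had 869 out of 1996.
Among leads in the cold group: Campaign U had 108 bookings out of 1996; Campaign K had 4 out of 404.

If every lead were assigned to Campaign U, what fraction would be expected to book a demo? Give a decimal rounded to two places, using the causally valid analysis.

Since engagement tier is a pre-existing factor (not a product of the campaign) and it affects the outcome on its own, it is a confounder. The stratified rates, not the pooled rate, identify the causal effect.
Standardising Campaign U to the population engagement tier mix: 0.500·245/404 + 0.500·108/1996 = 0.330.

0.33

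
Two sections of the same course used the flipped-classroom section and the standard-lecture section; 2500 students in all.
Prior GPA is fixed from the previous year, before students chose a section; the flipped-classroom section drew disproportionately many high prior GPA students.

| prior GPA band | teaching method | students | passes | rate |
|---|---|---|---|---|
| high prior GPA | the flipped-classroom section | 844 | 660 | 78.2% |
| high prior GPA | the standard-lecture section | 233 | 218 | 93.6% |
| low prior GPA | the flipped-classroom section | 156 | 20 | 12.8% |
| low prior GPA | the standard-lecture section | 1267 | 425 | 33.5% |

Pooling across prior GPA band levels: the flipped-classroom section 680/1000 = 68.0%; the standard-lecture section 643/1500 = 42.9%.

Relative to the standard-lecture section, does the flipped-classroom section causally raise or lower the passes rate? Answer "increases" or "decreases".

Prior GPA band is set before the teaching method has any effect — it is not caused by the teaching method — and it independently drives the outcome. That makes it a confounder, so the causal comparison is within prior GPA band levels.
Within each level — high prior GPA: 78.2% vs 93.6%; low prior GPA: 12.8% vs 33.5% — the standard-lecture section is higher every time.

decreases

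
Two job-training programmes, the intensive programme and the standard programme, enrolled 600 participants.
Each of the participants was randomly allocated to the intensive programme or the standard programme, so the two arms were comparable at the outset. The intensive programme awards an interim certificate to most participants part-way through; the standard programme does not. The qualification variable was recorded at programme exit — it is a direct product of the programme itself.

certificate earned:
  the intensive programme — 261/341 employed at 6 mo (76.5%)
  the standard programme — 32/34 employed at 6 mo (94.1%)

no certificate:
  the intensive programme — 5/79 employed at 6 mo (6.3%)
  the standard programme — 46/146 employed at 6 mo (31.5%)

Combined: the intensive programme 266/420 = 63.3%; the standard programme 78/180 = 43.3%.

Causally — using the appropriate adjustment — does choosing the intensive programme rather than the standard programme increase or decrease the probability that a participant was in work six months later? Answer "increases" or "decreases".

the standard programme is higher inside every qualification attained during the programme stratum but the intensive programme is higher in aggregate. Whether to stratify depends on how qualification attained during the programme relates to the programme.
The distribution of qualification attained during the programme is itself part of what the programme does — it is an intermediate outcome. Holding it fixed would remove that part of the effect; the total effect is the pooled difference.
Pooled: the intensive programme 63.3% vs the standard programme 43.3%; the intensive programme is higher overall.

increases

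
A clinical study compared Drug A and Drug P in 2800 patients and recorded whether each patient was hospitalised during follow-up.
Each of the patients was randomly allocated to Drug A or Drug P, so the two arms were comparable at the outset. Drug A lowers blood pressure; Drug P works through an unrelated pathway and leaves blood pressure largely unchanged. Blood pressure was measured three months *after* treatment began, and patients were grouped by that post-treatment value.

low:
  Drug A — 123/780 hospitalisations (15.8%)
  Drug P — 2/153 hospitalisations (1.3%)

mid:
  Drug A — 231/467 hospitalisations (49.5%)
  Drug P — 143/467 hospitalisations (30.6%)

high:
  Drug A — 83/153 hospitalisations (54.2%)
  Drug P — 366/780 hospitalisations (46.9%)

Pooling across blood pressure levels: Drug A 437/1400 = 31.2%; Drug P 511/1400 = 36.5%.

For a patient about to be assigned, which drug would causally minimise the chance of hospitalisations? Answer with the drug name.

The blood pressure-specific comparison favours Drug P throughout, but the pooled figures favour Drug A. The question is whether to condition on blood pressure.
Blood pressure here is a post-treatment variable shaped by the drug; conditioning on it would introduce bias rather than remove it. The overall comparison is the causal one.
Pooled: Drug A 31.2% vs Drug P 36.5%; Drug A is lower overall.

Drug A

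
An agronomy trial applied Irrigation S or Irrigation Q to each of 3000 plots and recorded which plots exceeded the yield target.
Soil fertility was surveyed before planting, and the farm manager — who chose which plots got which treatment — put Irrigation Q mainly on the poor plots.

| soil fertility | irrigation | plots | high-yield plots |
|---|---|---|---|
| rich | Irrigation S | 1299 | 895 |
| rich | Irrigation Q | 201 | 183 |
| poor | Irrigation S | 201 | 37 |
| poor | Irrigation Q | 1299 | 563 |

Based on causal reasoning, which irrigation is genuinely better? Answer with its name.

Since soil fertility is a pre-existing factor (not a product of the irrigation) and it affects the outcome on its own, it is a confounder. The stratified rates, not the pooled rate, identify the causal effect.
Within each level — rich: 68.9% vs 91.0%; poor: 18.4% vs 43.3% — Irrigation Q is higher every time.

Irrigation Q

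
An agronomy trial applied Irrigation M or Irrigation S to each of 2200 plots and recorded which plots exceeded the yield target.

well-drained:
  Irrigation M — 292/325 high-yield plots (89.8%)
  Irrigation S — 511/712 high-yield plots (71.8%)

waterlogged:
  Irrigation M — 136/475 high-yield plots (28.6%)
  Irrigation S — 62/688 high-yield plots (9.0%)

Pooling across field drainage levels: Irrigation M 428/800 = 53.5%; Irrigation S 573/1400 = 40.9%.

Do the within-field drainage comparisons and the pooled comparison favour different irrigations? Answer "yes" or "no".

no

Within each field drainage level (well-drained 89.8% vs 71.8%; waterlogged 28.6% vs 9.0%), Irrigation M has the higher rate every time. Pooled: 53.5% vs 40.9% — Irrigation M has the higher rate overall. They agree.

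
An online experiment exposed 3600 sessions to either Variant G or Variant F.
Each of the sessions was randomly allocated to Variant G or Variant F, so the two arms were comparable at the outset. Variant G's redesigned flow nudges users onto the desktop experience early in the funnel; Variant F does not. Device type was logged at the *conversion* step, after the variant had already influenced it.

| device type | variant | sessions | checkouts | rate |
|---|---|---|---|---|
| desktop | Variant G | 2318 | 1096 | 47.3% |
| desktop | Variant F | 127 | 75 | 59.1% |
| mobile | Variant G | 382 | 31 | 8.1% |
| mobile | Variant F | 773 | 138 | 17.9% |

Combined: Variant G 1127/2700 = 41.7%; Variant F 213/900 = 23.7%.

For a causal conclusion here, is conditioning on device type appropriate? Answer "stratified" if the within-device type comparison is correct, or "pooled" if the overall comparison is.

Stratifying would compare variants among sessions the variants themselves sorted into device type groups — a form of selection on an intermediate. The unconditioned pooled rates give the total causal effect.
Pooled: Variant G 41.7% vs Variant F 23.7%; Variant G is higher overall.

pooled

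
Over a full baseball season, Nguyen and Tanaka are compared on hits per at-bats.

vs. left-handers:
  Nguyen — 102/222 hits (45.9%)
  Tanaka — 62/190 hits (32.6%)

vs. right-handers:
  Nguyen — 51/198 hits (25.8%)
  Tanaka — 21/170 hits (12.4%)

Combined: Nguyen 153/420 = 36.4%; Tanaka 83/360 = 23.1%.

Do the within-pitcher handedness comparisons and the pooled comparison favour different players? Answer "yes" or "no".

no

Within each pitcher handedness level (vs. left-handers 45.9% vs 32.6%; vs. right-handers 25.8% vs 12.4%), Nguyen has the higher rate every time. Pooled: 36.4% vs 23.1% — Nguyen has the higher rate overall. They agree.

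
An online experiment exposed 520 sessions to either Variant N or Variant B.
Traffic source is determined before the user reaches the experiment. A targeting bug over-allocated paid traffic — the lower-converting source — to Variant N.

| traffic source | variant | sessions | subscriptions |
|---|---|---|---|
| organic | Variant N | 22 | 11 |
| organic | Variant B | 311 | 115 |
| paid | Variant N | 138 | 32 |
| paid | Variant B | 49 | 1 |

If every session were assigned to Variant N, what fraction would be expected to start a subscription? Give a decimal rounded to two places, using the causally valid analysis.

Since traffic source is a pre-existing factor (not a product of the variant) and it affects the outcome on its own, it is a confounder. The stratified rates, not the pooled rate, identify the causal effect.
Standardising Variant N to the population traffic source mix: 0.640·11/22 + 0.360·32/138 = 0.404.

0.40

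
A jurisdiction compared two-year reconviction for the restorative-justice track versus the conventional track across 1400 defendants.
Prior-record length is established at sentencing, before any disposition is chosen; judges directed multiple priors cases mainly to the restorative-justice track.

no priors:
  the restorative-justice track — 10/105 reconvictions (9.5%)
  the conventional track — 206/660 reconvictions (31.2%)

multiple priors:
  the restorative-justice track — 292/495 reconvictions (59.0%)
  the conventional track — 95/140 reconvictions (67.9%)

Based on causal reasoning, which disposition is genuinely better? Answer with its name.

Within every prior-record length level the restorative-justice track has the lower rate, yet pooled the conventional track does — Simpson's reversal.
Here prior-record length is a common cause — it drives both which disposition a case falls under and the outcome. The crude comparison mixes populations; the stratum-specific rates are the causally relevant ones.
Within each level — no priors: 9.5% vs 31.2%; multiple priors: 59.0% vs 67.9% — the restorative-justice track is lower every time.

the restorative-justice track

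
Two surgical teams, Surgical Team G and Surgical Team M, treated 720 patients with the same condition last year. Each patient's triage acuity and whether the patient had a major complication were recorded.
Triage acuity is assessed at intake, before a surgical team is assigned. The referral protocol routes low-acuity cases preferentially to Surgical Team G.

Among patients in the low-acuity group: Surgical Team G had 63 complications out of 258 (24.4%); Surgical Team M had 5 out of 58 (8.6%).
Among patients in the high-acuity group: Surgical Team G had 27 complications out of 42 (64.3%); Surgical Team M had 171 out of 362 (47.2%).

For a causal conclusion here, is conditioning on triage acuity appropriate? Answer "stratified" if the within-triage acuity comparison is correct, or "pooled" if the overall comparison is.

stratified

The triage acuity-specific comparison favours Surgical Team M throughout, but the pooled figures favour Surgical Team G. The question is whether to condition on triage acuity.
Nothing the surgical team does changes triage acuity; the imbalance is an allocation artefact. With triage acuity also predicting the outcome, the pooled figure is confounded, and the within-stratum comparison is the causal one.
Within each level — low-acuity: 24.4% vs 8.6%; high-acuity: 64.3% vs 47.2% — Surgical Team M is lower every time.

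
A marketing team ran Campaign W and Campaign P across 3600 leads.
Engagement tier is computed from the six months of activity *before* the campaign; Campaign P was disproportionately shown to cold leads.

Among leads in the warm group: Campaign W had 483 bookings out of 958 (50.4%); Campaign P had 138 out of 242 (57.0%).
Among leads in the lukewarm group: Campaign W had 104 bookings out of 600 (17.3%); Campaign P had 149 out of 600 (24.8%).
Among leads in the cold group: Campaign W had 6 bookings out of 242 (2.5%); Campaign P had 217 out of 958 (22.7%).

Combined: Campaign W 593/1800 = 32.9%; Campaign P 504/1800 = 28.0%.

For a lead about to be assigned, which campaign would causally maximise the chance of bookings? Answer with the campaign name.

Campaign P

Nothing the campaign does changes engagement tier; the imbalance is an allocation artefact. With engagement tier also predicting the outcome, the pooled figure is confounded, and the within-stratum comparison is the causal one.
Within each level — warm: 50.4% vs 57.0%; lukewarm: 17.3% vs 24.8%; cold: 2.5% vs 22.7% — Campaign P is higher every time.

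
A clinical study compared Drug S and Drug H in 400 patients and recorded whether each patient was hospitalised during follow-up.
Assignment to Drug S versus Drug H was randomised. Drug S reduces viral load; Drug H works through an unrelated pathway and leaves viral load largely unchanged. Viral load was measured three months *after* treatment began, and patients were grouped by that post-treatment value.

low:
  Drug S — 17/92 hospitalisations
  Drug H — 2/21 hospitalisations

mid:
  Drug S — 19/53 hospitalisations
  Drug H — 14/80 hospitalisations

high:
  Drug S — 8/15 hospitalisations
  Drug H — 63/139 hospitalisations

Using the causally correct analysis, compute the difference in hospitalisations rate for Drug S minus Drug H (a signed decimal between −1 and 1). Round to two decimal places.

Viral load here is a post-treatment variable shaped by the drug; conditioning on it would introduce bias rather than remove it. The overall comparison is the causal one.
The causal difference is the pooled difference: 0.275 − 0.329 = -0.054.

-0.05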